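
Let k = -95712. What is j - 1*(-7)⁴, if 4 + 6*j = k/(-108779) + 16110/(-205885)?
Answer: -32270789398472/13437578649 ≈ -2401.5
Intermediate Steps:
j = -7163062223/13437578649 (j = -⅔ + (-95712/(-108779) + 16110/(-205885))/6 = -⅔ + (-95712*(-1/108779) + 16110*(-1/205885))/6 = -⅔ + (95712/108779 - 3222/41177)/6 = -⅔ + (⅙)*(3590647086/4479192883) = -⅔ + 598441181/4479192883 = -7163062223/13437578649 ≈ -0.53306)
j - 1*(-7)⁴ = -7163062223/13437578649 - 1*(-7)⁴ = -7163062223/13437578649 - 1*2401 = -7163062223/13437578649 - 2401 = -32270789398472/13437578649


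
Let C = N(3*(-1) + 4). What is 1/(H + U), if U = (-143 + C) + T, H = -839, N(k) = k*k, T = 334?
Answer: -1/647 ≈ -0.0015456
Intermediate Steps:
N(k) = k²
C = 1 (C = (3*(-1) + 4)² = (-3 + 4)² = 1² = 1)
U = 192 (U = (-143 + 1) + 334 = -142 + 334 = 192)
1/(H + U) = 1/(-839 + 192) = 1/(-647) = -1/647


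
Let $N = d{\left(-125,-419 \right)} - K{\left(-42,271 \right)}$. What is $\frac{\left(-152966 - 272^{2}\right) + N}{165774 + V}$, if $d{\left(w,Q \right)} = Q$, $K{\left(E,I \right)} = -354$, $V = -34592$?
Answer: $- \frac{227015}{131182} \approx -1.7305$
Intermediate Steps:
$N = -65$ ($N = -419 - -354 = -419 + 354 = -65$)
$\frac{\left(-152966 - 272^{2}\right) + N}{165774 + V} = \frac{\left(-152966 - 272^{2}\right) - 65}{165774 - 34592} = \frac{\left(-152966 - 73984\right) - 65}{131182} = \left(\left(-152966 - 73984\right) - 65\right) \frac{1}{131182} = \left(-226950 - 65\right) \frac{1}{131182} = \left(-227015\right) \frac{1}{131182} = - \frac{227015}{131182}$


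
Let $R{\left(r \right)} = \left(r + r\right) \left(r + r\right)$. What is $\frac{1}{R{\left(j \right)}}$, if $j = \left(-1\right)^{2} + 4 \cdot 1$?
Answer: $\frac{1}{100} \approx 0.01$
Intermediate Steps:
$j = 5$ ($j = 1 + 4 = 5$)
$R{\left(r \right)} = 4 r^{2}$ ($R{\left(r \right)} = 2 r 2 r = 4 r^{2}$)
$\frac{1}{R{\left(j \right)}} = \frac{1}{4 \cdot 5^{2}} = \frac{1}{4 \cdot 25} = \frac{1}{100}$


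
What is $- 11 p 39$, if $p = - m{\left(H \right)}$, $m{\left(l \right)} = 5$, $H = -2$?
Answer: $2145$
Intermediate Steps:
$p = -5$ ($p = \left(-1\right) 5 = -5$)
$- 11 p 39 = \left(-11\right) \left(-5\right) 39 = 55 \cdot 39 = 2145$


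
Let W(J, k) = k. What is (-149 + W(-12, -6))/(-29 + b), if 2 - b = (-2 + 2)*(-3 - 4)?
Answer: 155/27 ≈ 5.7407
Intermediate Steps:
b = 2 (b = 2 - (-2 + 2)*(-3 - 4) = 2 - 0*(-7) = 2 - 1*0 = 2 + 0 = 2)
(-149 + W(-12, -6))/(-29 + b) = (-149 - 6)/(-29 + 2) = -155/(-27) = -155*(-1/27) = 155/27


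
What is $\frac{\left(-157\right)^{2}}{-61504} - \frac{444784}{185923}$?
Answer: $- \frac{31938811163}{11435008192} \approx -2.7931$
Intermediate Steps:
$\frac{\left(-157\right)^{2}}{-61504} - \frac{444784}{185923} = 24649 \left(- \frac{1}{61504}\right) - \frac{444784}{185923} = - \frac{24649}{61504} - \frac{444784}{185923} = - \frac{31938811163}{11435008192}$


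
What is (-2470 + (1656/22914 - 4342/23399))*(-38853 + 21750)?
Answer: 1258388873603844/29786927 ≈ 4.2246e+7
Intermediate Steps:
(-2470 + (1656/22914 - 4342/23399))*(-38853 + 21750) = (-2470 + (1656*(1/22914) - 4342*1/23399))*(-17103) = (-2470 + (92/1273 - 4342/23399))*(-17103) = (-2470 - 3374658/29786927)*(-17103) = -73577084348/29786927*(-17103) = 1258388873603844/29786927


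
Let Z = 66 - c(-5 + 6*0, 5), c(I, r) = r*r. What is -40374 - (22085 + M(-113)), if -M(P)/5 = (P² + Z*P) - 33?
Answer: -21944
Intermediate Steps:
c(I, r) = r²
Z = 41 (Z = 66 - 1*5² = 66 - 1*25 = 66 - 25 = 41)
M(P) = 165 - 205*P - 5*P² (M(P) = -5*((P² + 41*P) - 33) = -5*(-33 + P² + 41*P) = 165 - 205*P - 5*P²)
-40374 - (22085 + M(-113)) = -40374 - (22085 + (165 - 205*(-113) - 5*(-113)²)) = -40374 - (22085 + (165 + 23165 - 5*12769)) = -40374 - (22085 + (165 + 23165 - 63845)) = -40374 - (22085 - 40515) = -40374 - 1*(-18430) = -40374 + 18430 = -21944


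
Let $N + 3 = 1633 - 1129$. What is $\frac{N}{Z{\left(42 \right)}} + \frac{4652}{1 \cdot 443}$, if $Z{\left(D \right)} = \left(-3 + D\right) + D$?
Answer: $\frac{199585}{11961} \approx 16.686$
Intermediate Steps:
$Z{\left(D \right)} = -3 + 2 D$
$N = 501$ ($N = -3 + \left(1633 - 1129\right) = -3 + 504 = 501$)
$\frac{N}{Z{\left(42 \right)}} + \frac{4652}{1 \cdot 443} = \frac{501}{-3 + 2 \cdot 42} + \frac{4652}{1 \cdot 443} = \frac{501}{-3 + 84} + \frac{4652}{443} = \frac{501}{81} + 4652 \cdot \frac{1}{443} = 501 \cdot \frac{1}{81} + \frac{4652}{443} = \frac{167}{27} + \frac{4652}{443} = \frac{199585}{11961}$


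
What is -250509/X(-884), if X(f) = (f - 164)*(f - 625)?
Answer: -83503/527144 ≈ -0.15841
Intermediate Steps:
X(f) = (-625 + f)*(-164 + f) (X(f) = (-164 + f)*(-625 + f) = (-625 + f)*(-164 + f))
-250509/X(-884) = -250509/(102500 + (-884)² - 789*(-884)) = -250509/(102500 + 781456 + 697476) = -250509/1581432 = -250509*1/1581432 = -83503/527144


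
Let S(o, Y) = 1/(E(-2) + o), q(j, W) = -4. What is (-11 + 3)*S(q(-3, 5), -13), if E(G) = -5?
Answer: 8/9 ≈ 0.88889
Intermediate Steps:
S(o, Y) = 1/(-5 + o)
(-11 + 3)*S(q(-3, 5), -13) = (-11 + 3)/(-5 - 4) = -8/(-9) = -8*(-⅑) = 8/9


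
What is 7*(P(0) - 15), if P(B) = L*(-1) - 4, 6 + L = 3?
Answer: -112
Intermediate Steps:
L = -3 (L = -6 + 3 = -3)
P(B) = -1 (P(B) = -3*(-1) - 4 = 3 - 4 = -1)
7*(P(0) - 15) = 7*(-1 - 15) = 7*(-16) = -112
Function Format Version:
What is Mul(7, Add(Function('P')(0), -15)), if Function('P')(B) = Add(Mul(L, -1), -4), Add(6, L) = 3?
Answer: -112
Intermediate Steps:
L = -3 (L = Add(-6, 3) = -3)
Function('P')(B) = -1 (Function('P')(B) = Add(Mul(-3, -1), -4) = Add(3, -4) = -1)
Mul(7, Add(Function('P')(0), -15)) = Mul(7, Add(-1, -15)) = Mul(7, -16) = -112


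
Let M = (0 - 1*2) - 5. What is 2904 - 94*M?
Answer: 3562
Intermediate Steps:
M = -7 (M = (0 - 2) - 5 = -2 - 5 = -7)
2904 - 94*M = 2904 - 94*(-7) = 2904 - 1*(-658) = 2904 + 658 = 3562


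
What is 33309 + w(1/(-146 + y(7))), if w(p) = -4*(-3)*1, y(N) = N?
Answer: 33321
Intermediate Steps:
w(p) = 12 (w(p) = 12*1 = 12)
33309 + w(1/(-146 + y(7))) = 33309 + 12 = 33321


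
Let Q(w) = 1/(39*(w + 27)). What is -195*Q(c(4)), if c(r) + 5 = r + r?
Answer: -1/6 ≈ -0.16667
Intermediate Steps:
c(r) = -5 + 2*r (c(r) = -5 + (r + r) = -5 + 2*r)
Q(w) = 1/(1053 + 39*w) (Q(w) = 1/(39*(27 + w)) = 1/(1053 + 39*w))
-195*Q(c(4)) = -5/(27 + (-5 + 2*4)) = -5/(27 + (-5 + 8)) = -5/(27 + 3) = -5/30 = -195*1/1170 = -1/6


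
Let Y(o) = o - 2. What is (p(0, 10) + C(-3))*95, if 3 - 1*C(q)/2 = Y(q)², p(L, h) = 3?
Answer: -3895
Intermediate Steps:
Y(o) = -2 + o
C(q) = 6 - 2*(-2 + q)²
(p(0, 10) + C(-3))*95 = (3 + (6 - 2*(-2 - 3)²))*95 = (3 + (6 - 2*(-5)²))*95 = (3 + (6 - 2*25))*95 = (3 + (6 - 50))*95 = (3 - 44)*95 = -41*95 = -3895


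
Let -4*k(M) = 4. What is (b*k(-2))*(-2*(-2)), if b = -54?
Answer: 216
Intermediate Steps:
k(M) = -1 (k(M) = -¼*4 = -1)
(b*k(-2))*(-2*(-2)) = (-54*(-1))*(-2*(-2)) = 54*4 = 216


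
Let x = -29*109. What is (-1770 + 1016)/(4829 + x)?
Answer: -377/834 ≈ -0.45204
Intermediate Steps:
x = -3161
(-1770 + 1016)/(4829 + x) = (-1770 + 1016)/(4829 - 3161) = -754/1668 = -754*1/1668 = -377/834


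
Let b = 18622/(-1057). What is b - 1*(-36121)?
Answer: 38161275/1057 ≈ 36103.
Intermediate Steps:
b = -18622/1057 (b = 18622*(-1/1057) = -18622/1057 ≈ -17.618)
b - 1*(-36121) = -18622/1057 - 1*(-36121) = -18622/1057 + 36121 = 38161275/1057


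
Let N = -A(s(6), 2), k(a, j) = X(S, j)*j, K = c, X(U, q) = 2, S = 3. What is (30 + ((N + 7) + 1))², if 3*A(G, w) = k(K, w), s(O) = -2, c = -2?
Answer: 12100/9 ≈ 1344.4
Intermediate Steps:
K = -2
k(a, j) = 2*j
A(G, w) = 2*w/3 (A(G, w) = (2*w)/3 = 2*w/3)
N = -4/3 (N = -2*2/3 = -1*4/3 = -4/3 ≈ -1.3333)
(30 + ((N + 7) + 1))² = (30 + ((-4/3 + 7) + 1))² = (30 + (17/3 + 1))² = (30 + 20/3)² = (110/3)² = 12100/9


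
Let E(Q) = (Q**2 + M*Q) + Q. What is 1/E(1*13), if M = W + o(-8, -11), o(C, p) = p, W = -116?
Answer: -1/1469 ≈ -0.00068074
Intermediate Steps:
M = -127 (M = -116 - 11 = -127)
E(Q) = Q**2 - 126*Q (E(Q) = (Q**2 - 127*Q) + Q = Q**2 - 126*Q)
1/E(1*13) = 1/((1*13)*(-126 + 1*13)) = 1/(13*(-126 + 13)) = 1/(13*(-113)) = 1/(-1469) = -1/1469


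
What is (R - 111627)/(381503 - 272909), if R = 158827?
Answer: 23600/54297 ≈ 0.43465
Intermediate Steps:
(R - 111627)/(381503 - 272909) = (158827 - 111627)/(381503 - 272909) = 47200/108594 = 47200*(1/108594) = 23600/54297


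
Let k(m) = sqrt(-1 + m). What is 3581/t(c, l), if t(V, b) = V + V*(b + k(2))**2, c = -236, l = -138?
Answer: -3581/4429720 ≈ -0.00080840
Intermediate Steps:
t(V, b) = V + V*(1 + b)**2 (t(V, b) = V + V*(b + sqrt(-1 + 2))**2 = V + V*(b + sqrt(1))**2 = V + V*(b + 1)**2 = V + V*(1 + b)**2)
3581/t(c, l) = 3581/((-236*(1 + (1 - 138)**2))) = 3581/((-236*(1 + (-137)**2))) = 3581/((-236*(1 + 18769))) = 3581/((-236*18770)) = 3581/(-4429720) = 3581*(-1/4429720) = -3581/4429720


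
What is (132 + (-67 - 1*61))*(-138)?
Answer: -552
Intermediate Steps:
(132 + (-67 - 1*61))*(-138) = (132 + (-67 - 61))*(-138) = (132 - 128)*(-138) = 4*(-138) = -552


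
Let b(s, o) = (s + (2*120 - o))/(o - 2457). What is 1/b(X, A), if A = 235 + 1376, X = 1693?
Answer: -423/161 ≈ -2.6273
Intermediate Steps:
A = 1611
b(s, o) = (240 + s - o)/(-2457 + o) (b(s, o) = (s + (240 - o))/(-2457 + o) = (240 + s - o)/(-2457 + o))
1/b(X, A) = 1/((240 + 1693 - 1*1611)/(-2457 + 1611)) = 1/((240 + 1693 - 1611)/(-846)) = 1/(-1/846*322) = 1/(-161/423) = -423/161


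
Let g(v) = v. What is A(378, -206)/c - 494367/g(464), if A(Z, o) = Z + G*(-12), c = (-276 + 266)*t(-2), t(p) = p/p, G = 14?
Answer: -504111/464 ≈ -1086.4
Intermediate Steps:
t(p) = 1
c = -10 (c = (-276 + 266)*1 = -10*1 = -10)
A(Z, o) = -168 + Z (A(Z, o) = Z + 14*(-12) = Z - 168 = -168 + Z)
A(378, -206)/c - 494367/g(464) = (-168 + 378)/(-10) - 494367/464 = 210*(-1/10) - 494367*1/464 = -21 - 494367/464 = -504111/464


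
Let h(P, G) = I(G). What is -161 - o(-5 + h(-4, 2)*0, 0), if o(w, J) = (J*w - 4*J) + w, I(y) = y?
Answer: -156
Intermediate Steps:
h(P, G) = G
o(w, J) = w - 4*J + J*w (o(w, J) = (-4*J + J*w) + w = w - 4*J + J*w)
-161 - o(-5 + h(-4, 2)*0, 0) = -161 - ((-5 + 2*0) - 4*0 + 0*(-5 + 2*0)) = -161 - ((-5 + 0) + 0 + 0*(-5 + 0)) = -161 - (-5 + 0 + 0*(-5)) = -161 - (-5 + 0 + 0) = -161 - 1*(-5) = -161 + 5 = -156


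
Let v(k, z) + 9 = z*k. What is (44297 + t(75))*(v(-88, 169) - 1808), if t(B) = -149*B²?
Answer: 13248195492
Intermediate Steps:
v(k, z) = -9 + k*z (v(k, z) = -9 + z*k = -9 + k*z)
(44297 + t(75))*(v(-88, 169) - 1808) = (44297 - 149*75²)*((-9 - 88*169) - 1808) = (44297 - 149*5625)*((-9 - 14872) - 1808) = (44297 - 838125)*(-14881 - 1808) = -793828*(-16689) = 13248195492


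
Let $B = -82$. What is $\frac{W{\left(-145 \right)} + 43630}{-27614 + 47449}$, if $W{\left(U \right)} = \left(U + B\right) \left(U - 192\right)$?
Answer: $\frac{120129}{19835} \approx 6.0564$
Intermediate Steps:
$W{\left(U \right)} = \left(-192 + U\right) \left(-82 + U\right)$ ($W{\left(U \right)} = \left(U - 82\right) \left(U - 192\right) = \left(-82 + U\right) \left(-192 + U\right) = \left(-192 + U\right) \left(-82 + U\right)$)
$\frac{W{\left(-145 \right)} + 43630}{-27614 + 47449} = \frac{\left(15744 + \left(-145\right)^{2} - -39730\right) + 43630}{-27614 + 47449} = \frac{\left(15744 + 21025 + 39730\right) + 43630}{19835} = \left(76499 + 43630\right) \frac{1}{19835} = 120129 \cdot \frac{1}{19835} = \frac{120129}{19835}$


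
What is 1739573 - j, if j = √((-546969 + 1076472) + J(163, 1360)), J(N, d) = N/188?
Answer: 1739573 - √4678696169/94 ≈ 1.7388e+6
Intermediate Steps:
J(N, d) = N/188 (J(N, d) = N*(1/188) = N/188)
j = √4678696169/94 (j = √((-546969 + 1076472) + (1/188)*163) = √(529503 + 163/188) = √(99546727/188) = √4678696169/94 ≈ 727.67)
1739573 - j = 1739573 - √4678696169/94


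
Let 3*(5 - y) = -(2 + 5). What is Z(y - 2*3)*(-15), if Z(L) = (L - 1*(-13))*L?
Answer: -860/3 ≈ -286.67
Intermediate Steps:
y = 22/3 (y = 5 - (-1)*(2 + 5)/3 = 5 - (-1)*7/3 = 5 - 1/3*(-7) = 5 + 7/3 = 22/3 ≈ 7.3333)
Z(L) = L*(13 + L) (Z(L) = (L + 13)*L = (13 + L)*L = L*(13 + L))
Z(y - 2*3)*(-15) = ((22/3 - 2*3)*(13 + (22/3 - 2*3)))*(-15) = ((22/3 - 6)*(13 + (22/3 - 6)))*(-15) = (4*(13 + 4/3)/3)*(-15) = ((4/3)*(43/3))*(-15) = (172/9)*(-15) = -860/3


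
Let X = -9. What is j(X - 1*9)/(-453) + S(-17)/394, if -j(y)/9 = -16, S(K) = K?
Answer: -21479/59494 ≈ -0.36103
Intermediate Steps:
j(y) = 144 (j(y) = -9*(-16) = 144)
j(X - 1*9)/(-453) + S(-17)/394 = 144/(-453) - 17/394 = 144*(-1/453) - 17*1/394 = -48/151 - 17/394 = -21479/59494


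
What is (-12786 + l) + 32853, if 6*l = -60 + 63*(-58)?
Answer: 19448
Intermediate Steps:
l = -619 (l = (-60 + 63*(-58))/6 = (-60 - 3654)/6 = (1/6)*(-3714) = -619)
(-12786 + l) + 32853 = (-12786 - 619) + 32853 = -13405 + 32853 = 19448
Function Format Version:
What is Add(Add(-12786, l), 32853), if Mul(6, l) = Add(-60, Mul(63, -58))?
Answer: 19448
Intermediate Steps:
l = -619 (l = Mul(Rational(1, 6), Add(-60, Mul(63, -58))) = Mul(Rational(1, 6), Add(-60, -3654)) = Mul(Rational(1, 6), -3714) = -619)
Add(Add(-12786, l), 32853) = Add(Add(-12786, -619), 32853) = Add(-13405, 32853) = 19448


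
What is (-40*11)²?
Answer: 193600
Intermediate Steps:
(-40*11)² = (-440)² = 193600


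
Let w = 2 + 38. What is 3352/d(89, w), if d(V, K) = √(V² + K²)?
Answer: 3352*√9521/9521 ≈ 34.353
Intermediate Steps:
w = 40
d(V, K) = √(K² + V²)
3352/d(89, w) = 3352/(√(40² + 89²)) = 3352/(√(1600 + 7921)) = 3352/(√9521) = 3352*(√9521/9521) = 3352*√9521/9521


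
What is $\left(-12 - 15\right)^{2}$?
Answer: $729$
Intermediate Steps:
$\left(-12 - 15\right)^{2} = \left(-27\right)^{2} = 729$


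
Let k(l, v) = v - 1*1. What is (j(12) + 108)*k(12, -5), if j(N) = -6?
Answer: -612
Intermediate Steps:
k(l, v) = -1 + v (k(l, v) = v - 1 = -1 + v)
(j(12) + 108)*k(12, -5) = (-6 + 108)*(-1 - 5) = 102*(-6) = -612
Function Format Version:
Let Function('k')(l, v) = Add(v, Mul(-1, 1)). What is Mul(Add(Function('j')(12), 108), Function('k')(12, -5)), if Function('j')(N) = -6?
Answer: -612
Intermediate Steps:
Function('k')(l, v) = Add(-1, v) (Function('k')(l, v) = Add(v, -1) = Add(-1, v))
Mul(Add(Function('j')(12), 108), Function('k')(12, -5)) = Mul(Add(-6, 108), Add(-1, -5)) = Mul(102, -6) = -612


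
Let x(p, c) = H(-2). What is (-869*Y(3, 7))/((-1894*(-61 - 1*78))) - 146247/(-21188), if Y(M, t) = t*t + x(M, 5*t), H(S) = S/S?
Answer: 18790622051/2789040004 ≈ 6.7373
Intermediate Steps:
H(S) = 1
x(p, c) = 1
Y(M, t) = 1 + t² (Y(M, t) = t*t + 1 = t² + 1 = 1 + t²)
(-869*Y(3, 7))/((-1894*(-61 - 1*78))) - 146247/(-21188) = (-869*(1 + 7²))/((-1894*(-61 - 1*78))) - 146247/(-21188) = (-869*(1 + 49))/((-1894*(-61 - 78))) - 146247*(-1/21188) = (-869*50)/((-1894*(-139))) + 146247/21188 = -43450/263266 + 146247/21188 = -43450*1/263266 + 146247/21188 = -21725/131633 + 146247/21188 = 18790622051/2789040004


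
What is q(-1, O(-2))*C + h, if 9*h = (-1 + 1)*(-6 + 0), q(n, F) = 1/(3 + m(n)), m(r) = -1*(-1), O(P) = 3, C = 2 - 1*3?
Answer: -¼ ≈ -0.25000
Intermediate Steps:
C = -1 (C = 2 - 3 = -1)
m(r) = 1
q(n, F) = ¼ (q(n, F) = 1/(3 + 1) = 1/4 = ¼)
h = 0 (h = ((-1 + 1)*(-6 + 0))/9 = (0*(-6))/9 = (⅑)*0 = 0)
q(-1, O(-2))*C + h = (¼)*(-1) + 0 = -¼ + 0 = -¼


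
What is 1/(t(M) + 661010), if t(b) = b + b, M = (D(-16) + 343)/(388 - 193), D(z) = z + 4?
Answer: 195/128897612 ≈ 1.5128e-6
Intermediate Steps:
D(z) = 4 + z
M = 331/195 (M = ((4 - 16) + 343)/(388 - 193) = (-12 + 343)/195 = 331*(1/195) = 331/195 ≈ 1.6974)
t(b) = 2*b
1/(t(M) + 661010) = 1/(2*(331/195) + 661010) = 1/(662/195 + 661010) = 1/(128897612/195) = 195/128897612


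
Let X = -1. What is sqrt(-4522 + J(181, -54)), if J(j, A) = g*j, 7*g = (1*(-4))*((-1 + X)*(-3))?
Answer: I*sqrt(251986)/7 ≈ 71.712*I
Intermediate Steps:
g = -24/7 (g = ((1*(-4))*((-1 - 1)*(-3)))/7 = (-(-8)*(-3))/7 = (-4*6)/7 = (1/7)*(-24) = -24/7 ≈ -3.4286)
J(j, A) = -24*j/7
sqrt(-4522 + J(181, -54)) = sqrt(-4522 - 24/7*181) = sqrt(-4522 - 4344/7) = sqrt(-35998/7) = I*sqrt(251986)/7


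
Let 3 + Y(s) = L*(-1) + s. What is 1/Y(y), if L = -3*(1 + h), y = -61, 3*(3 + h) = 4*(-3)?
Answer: -1/82 ≈ -0.012195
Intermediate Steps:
h = -7 (h = -3 + (4*(-3))/3 = -3 + (⅓)*(-12) = -3 - 4 = -7)
L = 18 (L = -3*(1 - 7) = -3*(-6) = 18)
Y(s) = -21 + s (Y(s) = -3 + (18*(-1) + s) = -3 + (-18 + s) = -21 + s)
1/Y(y) = 1/(-21 - 61) = 1/(-82) = -1/82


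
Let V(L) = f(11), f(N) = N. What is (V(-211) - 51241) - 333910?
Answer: -385140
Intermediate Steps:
V(L) = 11
(V(-211) - 51241) - 333910 = (11 - 51241) - 333910 = -51230 - 333910 = -385140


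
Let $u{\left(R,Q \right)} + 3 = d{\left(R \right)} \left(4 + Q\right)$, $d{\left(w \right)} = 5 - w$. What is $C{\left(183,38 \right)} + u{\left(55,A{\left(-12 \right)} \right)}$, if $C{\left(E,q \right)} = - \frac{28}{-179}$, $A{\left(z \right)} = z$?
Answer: $\frac{71091}{179} \approx 397.16$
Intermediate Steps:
$C{\left(E,q \right)} = \frac{28}{179}$ ($C{\left(E,q \right)} = \left(-28\right) \left(- \frac{1}{179}\right) = \frac{28}{179}$)
$u{\left(R,Q \right)} = -3 + \left(4 + Q\right) \left(5 - R\right)$ ($u{\left(R,Q \right)} = -3 + \left(5 - R\right) \left(4 + Q\right) = -3 + \left(4 + Q\right) \left(5 - R\right)$)
$C{\left(183,38 \right)} + u{\left(55,A{\left(-12 \right)} \right)} = \frac{28}{179} - \left(203 - 12 \left(-5 + 55\right)\right) = \frac{28}{179} - \left(203 - 600\right) = \frac{28}{179} + \left(17 - 220 + 600\right) = \frac{28}{179} + 397 = \frac{71091}{179}$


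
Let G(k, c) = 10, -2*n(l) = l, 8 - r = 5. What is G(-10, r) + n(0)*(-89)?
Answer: 10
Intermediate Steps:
r = 3 (r = 8 - 1*5 = 8 - 5 = 3)
n(l) = -l/2
G(-10, r) + n(0)*(-89) = 10 - ½*0*(-89) = 10 + 0*(-89) = 10 + 0 = 10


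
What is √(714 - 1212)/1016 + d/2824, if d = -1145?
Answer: -1145/2824 + I*√498/1016 ≈ -0.40545 + 0.021964*I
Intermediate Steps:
√(714 - 1212)/1016 + d/2824 = √(714 - 1212)/1016 - 1145/2824 = √(-498)*(1/1016) - 1145*1/2824 = (I*√498)*(1/1016) - 1145/2824 = I*√498/1016 - 1145/2824 = -1145/2824 + I*√498/1016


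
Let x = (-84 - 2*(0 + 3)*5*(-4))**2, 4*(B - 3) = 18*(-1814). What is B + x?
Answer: -6864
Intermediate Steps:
B = -8160 (B = 3 + (18*(-1814))/4 = 3 + (1/4)*(-32652) = 3 - 8163 = -8160)
x = 1296 (x = (-84 - 6*5*(-4))**2 = (-84 - 2*15*(-4))**2 = (-84 - 30*(-4))**2 = (-84 + 120)**2 = 36**2 = 1296)
B + x = -8160 + 1296 = -6864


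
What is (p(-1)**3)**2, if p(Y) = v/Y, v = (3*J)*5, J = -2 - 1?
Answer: 8303765625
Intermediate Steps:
J = -3
v = -45 (v = (3*(-3))*5 = -9*5 = -45)
p(Y) = -45/Y
(p(-1)**3)**2 = ((-45/(-1))**3)**2 = ((-45*(-1))**3)**2 = (45**3)**2 = 91125**2 = 8303765625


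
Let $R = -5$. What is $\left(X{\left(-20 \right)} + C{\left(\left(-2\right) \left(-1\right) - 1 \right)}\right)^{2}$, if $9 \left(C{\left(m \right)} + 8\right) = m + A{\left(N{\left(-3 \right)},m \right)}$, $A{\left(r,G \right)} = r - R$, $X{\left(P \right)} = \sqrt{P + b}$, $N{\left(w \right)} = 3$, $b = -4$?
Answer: $25 - 28 i \sqrt{6} \approx 25.0 - 68.586 i$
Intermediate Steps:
$X{\left(P \right)} = \sqrt{-4 + P}$ ($X{\left(P \right)} = \sqrt{P - 4} = \sqrt{-4 + P}$)
$A{\left(r,G \right)} = 5 + r$ ($A{\left(r,G \right)} = r - -5 = r + 5 = 5 + r$)
$C{\left(m \right)} = - \frac{64}{9} + \frac{m}{9}$ ($C{\left(m \right)} = -8 + \frac{m + \left(5 + 3\right)}{9} = -8 + \frac{m + 8}{9} = -8 + \frac{8 + m}{9} = -8 + \left(\frac{8}{9} + \frac{m}{9}\right) = - \frac{64}{9} + \frac{m}{9}$)
$\left(X{\left(-20 \right)} + C{\left(\left(-2\right) \left(-1\right) - 1 \right)}\right)^{2} = \left(\sqrt{-4 - 20} - \left(\frac{64}{9} - \frac{\left(-2\right) \left(-1\right) - 1}{9}\right)\right)^{2} = \left(\sqrt{-24} - \left(\frac{64}{9} - \frac{2 - 1}{9}\right)\right)^{2} = \left(2 i \sqrt{6} + \left(- \frac{64}{9} + \frac{1}{9} \cdot 1\right)\right)^{2} = \left(2 i \sqrt{6} + \left(- \frac{64}{9} + \frac{1}{9}\right)\right)^{2} = \left(2 i \sqrt{6} - 7\right)^{2} = \left(-7 + 2 i \sqrt{6}\right)^{2}$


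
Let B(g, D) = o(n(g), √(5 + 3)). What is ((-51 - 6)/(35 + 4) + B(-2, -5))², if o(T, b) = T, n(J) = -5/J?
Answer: 729/676 ≈ 1.0784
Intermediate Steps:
B(g, D) = -5/g
((-51 - 6)/(35 + 4) + B(-2, -5))² = ((-51 - 6)/(35 + 4) - 5/(-2))² = (-57/39 - 5*(-½))² = (-57*1/39 + 5/2)² = (-19/13 + 5/2)² = (27/26)² = 729/676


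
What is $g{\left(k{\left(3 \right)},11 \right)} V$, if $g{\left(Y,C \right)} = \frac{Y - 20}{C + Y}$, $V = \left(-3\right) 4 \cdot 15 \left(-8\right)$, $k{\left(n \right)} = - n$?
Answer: $-4140$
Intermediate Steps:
$V = 1440$ ($V = \left(-12\right) 15 \left(-8\right) = \left(-180\right) \left(-8\right) = 1440$)
$g{\left(Y,C \right)} = \frac{-20 + Y}{C + Y}$
$g{\left(k{\left(3 \right)},11 \right)} V = \frac{-20 - 3}{11 - 3} \cdot 1440 = \frac{1}{8} \left(-23\right) 1440 = \left(- \frac{23}{8}\right) 1440 = -4140$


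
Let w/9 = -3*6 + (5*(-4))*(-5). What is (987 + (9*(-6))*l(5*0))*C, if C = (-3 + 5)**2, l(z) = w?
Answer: -155460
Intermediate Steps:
w = 738 (w = 9*(-3*6 + (5*(-4))*(-5)) = 9*(-18 - 20*(-5)) = 9*(-18 + 100) = 9*82 = 738)
l(z) = 738
C = 4 (C = 2**2 = 4)
(987 + (9*(-6))*l(5*0))*C = (987 + (9*(-6))*738)*4 = (987 - 54*738)*4 = (987 - 39852)*4 = -38865*4 = -155460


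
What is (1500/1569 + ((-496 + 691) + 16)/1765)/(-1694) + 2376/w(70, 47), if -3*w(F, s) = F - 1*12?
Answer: -5573137315257/45347964970 ≈ -122.90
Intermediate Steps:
w(F, s) = 4 - F/3 (w(F, s) = -(F - 1*12)/3 = -(F - 12)/3 = -(-12 + F)/3 = 4 - F/3)
(1500/1569 + ((-496 + 691) + 16)/1765)/(-1694) + 2376/w(70, 47) = (1500/1569 + ((-496 + 691) + 16)/1765)/(-1694) + 2376/(4 - ⅓*70) = (1500*(1/1569) + (195 + 16)*(1/1765))*(-1/1694) + 2376/(4 - 70/3) = (500/523 + 211*(1/1765))*(-1/1694) + 2376/(-58/3) = (500/523 + 211/1765)*(-1/1694) + 2376*(-3/58) = (992853/923095)*(-1/1694) - 3564/29 = -992853/1563722930 - 3564/29 = -5573137315257/45347964970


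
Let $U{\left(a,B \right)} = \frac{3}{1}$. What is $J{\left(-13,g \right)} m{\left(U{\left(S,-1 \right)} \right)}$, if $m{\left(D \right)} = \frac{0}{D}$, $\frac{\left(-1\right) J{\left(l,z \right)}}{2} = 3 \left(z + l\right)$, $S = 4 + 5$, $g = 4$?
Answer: $0$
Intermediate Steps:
$S = 9$
$J{\left(l,z \right)} = - 6 l - 6 z$ ($J{\left(l,z \right)} = - 2 \cdot 3 \left(z + l\right) = - 2 \cdot 3 \left(l + z\right) = - 2 \left(3 l + 3 z\right) = - 6 l - 6 z$)
$U{\left(a,B \right)} = 3$ ($U{\left(a,B \right)} = 3 \cdot 1 = 3$)
$m{\left(D \right)} = 0$
$J{\left(-13,g \right)} m{\left(U{\left(S,-1 \right)} \right)} = \left(\left(-6\right) \left(-13\right) - 24\right) 0 = \left(78 - 24\right) 0 = 54 \cdot 0 = 0$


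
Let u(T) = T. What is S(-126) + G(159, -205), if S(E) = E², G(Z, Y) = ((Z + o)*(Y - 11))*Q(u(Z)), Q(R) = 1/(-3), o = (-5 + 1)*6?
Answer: 25596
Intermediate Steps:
o = -24 (o = -4*6 = -24)
Q(R) = -⅓
G(Z, Y) = -(-24 + Z)*(-11 + Y)/3 (G(Z, Y) = ((Z - 24)*(Y - 11))*(-⅓) = ((-24 + Z)*(-11 + Y))*(-⅓) = -(-24 + Z)*(-11 + Y)/3)
S(-126) + G(159, -205) = (-126)² + (-88 + 8*(-205) + (11/3)*159 - ⅓*(-205)*159) = 15876 + (-88 - 1640 + 583 + 10865) = 15876 + 9720 = 25596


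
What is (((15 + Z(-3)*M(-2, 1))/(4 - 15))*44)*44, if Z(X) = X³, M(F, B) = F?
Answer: -12144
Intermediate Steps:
(((15 + Z(-3)*M(-2, 1))/(4 - 15))*44)*44 = (((15 + (-3)³*(-2))/(4 - 15))*44)*44 = (((15 - 27*(-2))/(-11))*44)*44 = (((15 + 54)*(-1/11))*44)*44 = ((69*(-1/11))*44)*44 = -69/11*44*44 = -276*44 = -12144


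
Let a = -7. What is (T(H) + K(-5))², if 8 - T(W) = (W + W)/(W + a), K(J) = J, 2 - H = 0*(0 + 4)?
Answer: 361/25 ≈ 14.440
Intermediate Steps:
H = 2 (H = 2 - 0*(0 + 4) = 2 - 0*4 = 2 - 1*0 = 2 + 0 = 2)
T(W) = 8 - 2*W/(-7 + W) (T(W) = 8 - (W + W)/(W - 7) = 8 - 2*W/(-7 + W))
(T(H) + K(-5))² = (2*(-28 + 3*2)/(-7 + 2) - 5)² = (2*(-28 + 6)/(-5) - 5)² = (2*(-⅕)*(-22) - 5)² = (44/5 - 5)² = (19/5)² = 361/25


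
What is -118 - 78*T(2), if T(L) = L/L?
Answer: -196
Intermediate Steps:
T(L) = 1
-118 - 78*T(2) = -118 - 78*1 = -118 - 78 = -196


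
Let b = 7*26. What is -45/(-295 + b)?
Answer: 45/113 ≈ 0.39823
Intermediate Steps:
b = 182
-45/(-295 + b) = -45/(-295 + 182) = -45/(-113) = -45*(-1/113) = 45/113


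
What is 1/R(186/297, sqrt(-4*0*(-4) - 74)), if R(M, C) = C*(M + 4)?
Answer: -99*I*sqrt(74)/33892 ≈ -0.025128*I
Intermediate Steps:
R(M, C) = C*(4 + M)
1/R(186/297, sqrt(-4*0*(-4) - 74)) = 1/(sqrt(-4*0*(-4) - 74)*(4 + 186/297)) = 1/(sqrt(0*(-4) - 74)*(4 + 186*(1/297))) = 1/(sqrt(0 - 74)*(4 + 62/99)) = 1/(sqrt(-74)*(458/99)) = 1/((I*sqrt(74))*(458/99)) = 1/(458*I*sqrt(74)/99) = -99*I*sqrt(74)/33892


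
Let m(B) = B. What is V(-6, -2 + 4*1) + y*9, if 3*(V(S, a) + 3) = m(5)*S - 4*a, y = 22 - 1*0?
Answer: 547/3 ≈ 182.33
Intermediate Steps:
y = 22 (y = 22 + 0 = 22)
V(S, a) = -3 - 4*a/3 + 5*S/3 (V(S, a) = -3 + (5*S - 4*a)/3 = -3 + (-4*a + 5*S)/3 = -3 + (-4*a/3 + 5*S/3) = -3 - 4*a/3 + 5*S/3)
V(-6, -2 + 4*1) + y*9 = (-3 - 4*(-2 + 4*1)/3 + (5/3)*(-6)) + 22*9 = (-3 - 4*(-2 + 4)/3 - 10) + 198 = (-3 - 4/3*2 - 10) + 198 = (-3 - 8/3 - 10) + 198 = -47/3 + 198 = 547/3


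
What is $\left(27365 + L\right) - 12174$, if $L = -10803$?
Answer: $4388$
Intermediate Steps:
$\left(27365 + L\right) - 12174 = \left(27365 - 10803\right) - 12174 = 16562 - 12174 = 4388$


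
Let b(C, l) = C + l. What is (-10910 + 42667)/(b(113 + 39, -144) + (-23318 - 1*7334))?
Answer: -31757/30644 ≈ -1.0363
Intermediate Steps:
(-10910 + 42667)/(b(113 + 39, -144) + (-23318 - 1*7334)) = (-10910 + 42667)/(((113 + 39) - 144) + (-23318 - 1*7334)) = 31757/((152 - 144) + (-23318 - 7334)) = 31757/(8 - 30652) = 31757/(-30644) = 31757*(-1/30644) = -31757/30644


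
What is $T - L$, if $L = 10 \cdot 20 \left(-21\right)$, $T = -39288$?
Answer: $-35088$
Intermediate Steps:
$L = -4200$ ($L = 200 \left(-21\right) = -4200$)
$T - L = -39288 - -4200 = -39288 + 4200 = -35088$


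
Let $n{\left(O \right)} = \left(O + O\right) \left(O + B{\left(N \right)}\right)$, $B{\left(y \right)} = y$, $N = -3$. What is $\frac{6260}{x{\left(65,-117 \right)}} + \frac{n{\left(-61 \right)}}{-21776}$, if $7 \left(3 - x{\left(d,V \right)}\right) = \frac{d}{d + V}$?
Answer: $\frac{238512648}{121129} \approx 1969.1$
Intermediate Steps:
$x{\left(d,V \right)} = 3 - \frac{d}{7 \left(V + d\right)}$ ($x{\left(d,V \right)} = 3 - \frac{d \frac{1}{d + V}}{7} = 3 - \frac{d \frac{1}{V + d}}{7} = 3 - \frac{d}{7 \left(V + d\right)}$)
$n{\left(O \right)} = 2 O \left(-3 + O\right)$ ($n{\left(O \right)} = \left(O + O\right) \left(O - 3\right) = 2 O \left(-3 + O\right)$)
$\frac{6260}{x{\left(65,-117 \right)}} + \frac{n{\left(-61 \right)}}{-21776} = \frac{6260}{\frac{1}{-117 + 65} \left(3 \left(-117\right) + \frac{20}{7} \cdot 65\right)} + \frac{2 \left(-61\right) \left(-3 - 61\right)}{-21776} = \frac{6260}{\frac{1}{-52} \left(-351 + \frac{1300}{7}\right)} + 2 \left(-61\right) \left(-64\right) \left(- \frac{1}{21776}\right) = \frac{6260}{\left(- \frac{1}{52}\right) \left(- \frac{1157}{7}\right)} + 7808 \left(- \frac{1}{21776}\right) = \frac{6260}{\frac{89}{28}} - \frac{488}{1361} = 6260 \cdot \frac{28}{89} - \frac{488}{1361} = \frac{175280}{89} - \frac{488}{1361} = \frac{238512648}{121129}$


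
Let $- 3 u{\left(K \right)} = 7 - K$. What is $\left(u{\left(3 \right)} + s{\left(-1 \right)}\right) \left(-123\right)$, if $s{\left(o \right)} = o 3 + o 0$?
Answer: $533$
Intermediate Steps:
$u{\left(K \right)} = - \frac{7}{3} + \frac{K}{3}$ ($u{\left(K \right)} = - \frac{7 - K}{3} = - \frac{7}{3} + \frac{K}{3}$)
$s{\left(o \right)} = 3 o$ ($s{\left(o \right)} = 3 o + 0 = 3 o$)
$\left(u{\left(3 \right)} + s{\left(-1 \right)}\right) \left(-123\right) = \left(\left(- \frac{7}{3} + \frac{1}{3} \cdot 3\right) + 3 \left(-1\right)\right) \left(-123\right) = \left(\left(- \frac{7}{3} + 1\right) - 3\right) \left(-123\right) = \left(- \frac{4}{3} - 3\right) \left(-123\right) = \left(- \frac{13}{3}\right) \left(-123\right) = 533$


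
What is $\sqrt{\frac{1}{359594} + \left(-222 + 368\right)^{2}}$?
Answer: $\frac{\sqrt{2756326020883770}}{359594} \approx 146.0$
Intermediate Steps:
$\sqrt{\frac{1}{359594} + \left(-222 + 368\right)^{2}} = \sqrt{\frac{1}{359594} + 146^{2}} = \sqrt{\frac{1}{359594} + 21316} = \sqrt{\frac{7665105705}{359594}} = \frac{\sqrt{2756326020883770}}{359594}$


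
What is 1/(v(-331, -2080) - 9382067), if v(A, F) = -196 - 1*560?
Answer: -1/9382823 ≈ -1.0658e-7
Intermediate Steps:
v(A, F) = -756 (v(A, F) = -196 - 560 = -756)
1/(v(-331, -2080) - 9382067) = 1/(-756 - 9382067) = 1/(-9382823) = -1/9382823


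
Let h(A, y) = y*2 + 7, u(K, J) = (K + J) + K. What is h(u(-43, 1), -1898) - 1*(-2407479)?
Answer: 2403690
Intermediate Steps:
u(K, J) = J + 2*K (u(K, J) = (J + K) + K = J + 2*K)
h(A, y) = 7 + 2*y (h(A, y) = 2*y + 7 = 7 + 2*y)
h(u(-43, 1), -1898) - 1*(-2407479) = (7 + 2*(-1898)) - 1*(-2407479) = (7 - 3796) + 2407479 = -3789 + 2407479 = 2403690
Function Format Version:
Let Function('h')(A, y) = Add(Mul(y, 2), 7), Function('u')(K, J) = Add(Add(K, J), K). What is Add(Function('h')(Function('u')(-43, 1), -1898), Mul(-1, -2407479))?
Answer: 2403690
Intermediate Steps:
Function('u')(K, J) = Add(J, Mul(2, K)) (Function('u')(K, J) = Add(Add(J, K), K) = Add(J, Mul(2, K)))
Function('h')(A, y) = Add(7, Mul(2, y)) (Function('h')(A, y) = Add(Mul(2, y), 7) = Add(7, Mul(2, y)))
Add(Function('h')(Function('u')(-43, 1), -1898), Mul(-1, -2407479)) = Add(Add(7, Mul(2, -1898)), Mul(-1, -2407479)) = Add(Add(7, -3796), 2407479) = Add(-3789, 2407479) = 2403690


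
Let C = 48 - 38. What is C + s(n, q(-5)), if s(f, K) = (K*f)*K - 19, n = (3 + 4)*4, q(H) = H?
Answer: 691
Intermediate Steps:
C = 10
n = 28 (n = 7*4 = 28)
s(f, K) = -19 + f*K**2 (s(f, K) = f*K**2 - 19 = -19 + f*K**2)
C + s(n, q(-5)) = 10 + (-19 + 28*(-5)**2) = 10 + (-19 + 28*25) = 10 + (-19 + 700) = 10 + 681 = 691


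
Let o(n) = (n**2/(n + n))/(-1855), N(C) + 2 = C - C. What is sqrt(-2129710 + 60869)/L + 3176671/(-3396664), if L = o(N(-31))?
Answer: -3176671/3396664 + 1855*I*sqrt(2068841) ≈ -0.93523 + 2.6681e+6*I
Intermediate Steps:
N(C) = -2 (N(C) = -2 + (C - C) = -2 + 0 = -2)
o(n) = -n/3710 (o(n) = (n**2/((2*n)))*(-1/1855) = ((1/(2*n))*n**2)*(-1/1855) = (n/2)*(-1/1855) = -n/3710)
L = 1/1855 (L = -1/3710*(-2) = 1/1855 ≈ 0.00053908)
sqrt(-2129710 + 60869)/L + 3176671/(-3396664) = sqrt(-2129710 + 60869)/(1/1855) + 3176671/(-3396664) = sqrt(-2068841)*1855 + 3176671*(-1/3396664) = (I*sqrt(2068841))*1855 - 3176671/3396664 = 1855*I*sqrt(2068841) - 3176671/3396664 = -3176671/3396664 + 1855*I*sqrt(2068841)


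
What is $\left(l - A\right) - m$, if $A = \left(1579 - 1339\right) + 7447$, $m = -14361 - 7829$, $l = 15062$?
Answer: $29565$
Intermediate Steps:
$m = -22190$ ($m = -14361 - 7829 = -22190$)
$A = 7687$ ($A = 240 + 7447 = 7687$)
$\left(l - A\right) - m = \left(15062 - 7687\right) - -22190 = \left(15062 - 7687\right) + 22190 = 7375 + 22190 = 29565$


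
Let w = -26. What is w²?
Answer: 676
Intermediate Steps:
w² = (-26)² = 676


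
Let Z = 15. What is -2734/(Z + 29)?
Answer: -1367/22 ≈ -62.136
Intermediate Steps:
-2734/(Z + 29) = -2734/(15 + 29) = -2734/44 = (1/44)*(-2734) = -1367/22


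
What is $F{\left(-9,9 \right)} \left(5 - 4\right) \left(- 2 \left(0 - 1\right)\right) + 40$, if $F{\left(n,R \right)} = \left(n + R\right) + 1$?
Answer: $42$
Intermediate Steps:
$F{\left(n,R \right)} = 1 + R + n$ ($F{\left(n,R \right)} = \left(R + n\right) + 1 = 1 + R + n$)
$F{\left(-9,9 \right)} \left(5 - 4\right) \left(- 2 \left(0 - 1\right)\right) + 40 = \left(1 + 9 - 9\right) \left(5 - 4\right) \left(- 2 \left(0 - 1\right)\right) + 40 = 1 \cdot 1 \left(\left(-2\right) \left(-1\right)\right) + 40 = 1 \cdot 1 \cdot 2 + 40 = 1 \cdot 2 + 40 = 2 + 40 = 42$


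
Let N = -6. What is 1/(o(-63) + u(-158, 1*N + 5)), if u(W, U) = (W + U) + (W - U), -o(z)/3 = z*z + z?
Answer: -1/12034 ≈ -8.3098e-5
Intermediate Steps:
o(z) = -3*z - 3*z**2 (o(z) = -3*(z*z + z) = -3*(z**2 + z) = -3*(z + z**2) = -3*z - 3*z**2)
u(W, U) = 2*W (u(W, U) = (U + W) + (W - U) = 2*W)
1/(o(-63) + u(-158, 1*N + 5)) = 1/(-3*(-63)*(1 - 63) + 2*(-158)) = 1/(-3*(-63)*(-62) - 316) = 1/(-11718 - 316) = 1/(-12034) = -1/12034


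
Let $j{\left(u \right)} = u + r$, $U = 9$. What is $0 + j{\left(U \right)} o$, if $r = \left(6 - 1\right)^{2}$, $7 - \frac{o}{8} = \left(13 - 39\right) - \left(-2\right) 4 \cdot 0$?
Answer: $8976$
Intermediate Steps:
$o = 264$ ($o = 56 - 8 \left(\left(13 - 39\right) - \left(-2\right) 4 \cdot 0\right) = 56 - 8 \left(-26 - \left(-8\right) 0\right) = 56 - 8 \left(-26 - 0\right) = 56 - 8 \left(-26 + 0\right) = 56 - -208 = 56 + 208 = 264$)
$r = 25$ ($r = 5^{2} = 25$)
$j{\left(u \right)} = 25 + u$ ($j{\left(u \right)} = u + 25 = 25 + u$)
$0 + j{\left(U \right)} o = 0 + \left(25 + 9\right) 264 = 0 + 34 \cdot 264 = 0 + 8976 = 8976$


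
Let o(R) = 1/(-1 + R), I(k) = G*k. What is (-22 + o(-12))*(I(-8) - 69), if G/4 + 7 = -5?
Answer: -90405/13 ≈ -6954.2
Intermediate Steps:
G = -48 (G = -28 + 4*(-5) = -28 - 20 = -48)
I(k) = -48*k
(-22 + o(-12))*(I(-8) - 69) = (-22 + 1/(-1 - 12))*(-48*(-8) - 69) = (-22 + 1/(-13))*(384 - 69) = (-22 - 1/13)*315 = -287/13*315 = -90405/13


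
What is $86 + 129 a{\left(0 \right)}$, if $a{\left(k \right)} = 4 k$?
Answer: $86$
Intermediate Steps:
$86 + 129 a{\left(0 \right)} = 86 + 129 \cdot 4 \cdot 0 = 86 + 129 \cdot 0 = 86 + 0 = 86$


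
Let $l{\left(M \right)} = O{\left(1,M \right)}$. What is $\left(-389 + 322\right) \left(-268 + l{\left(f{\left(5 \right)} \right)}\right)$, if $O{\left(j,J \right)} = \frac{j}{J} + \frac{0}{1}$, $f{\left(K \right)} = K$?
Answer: $\frac{89713}{5} \approx 17943.0$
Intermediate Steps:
$O{\left(j,J \right)} = \frac{j}{J}$ ($O{\left(j,J \right)} = \frac{j}{J} + 0 \cdot 1 = \frac{j}{J} + 0 = \frac{j}{J}$)
$l{\left(M \right)} = \frac{1}{M}$ ($l{\left(M \right)} = 1 \frac{1}{M} = \frac{1}{M}$)
$\left(-389 + 322\right) \left(-268 + l{\left(f{\left(5 \right)} \right)}\right) = \left(-389 + 322\right) \left(-268 + \frac{1}{5}\right) = - 67 \left(-268 + \frac{1}{5}\right) = \left(-67\right) \left(- \frac{1339}{5}\right) = \frac{89713}{5}$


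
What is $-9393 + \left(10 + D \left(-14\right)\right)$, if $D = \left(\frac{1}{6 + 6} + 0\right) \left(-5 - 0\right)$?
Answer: $- \frac{56263}{6} \approx -9377.2$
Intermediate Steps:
$D = - \frac{5}{12}$ ($D = \left(\frac{1}{12} + 0\right) \left(-5 + 0\right) = \left(\frac{1}{12} + 0\right) \left(-5\right) = \frac{1}{12} \left(-5\right) = - \frac{5}{12} \approx -0.41667$)
$-9393 + \left(10 + D \left(-14\right)\right) = -9393 + \left(10 - - \frac{35}{6}\right) = -9393 + \left(10 + \frac{35}{6}\right) = -9393 + \frac{95}{6} = - \frac{56263}{6}$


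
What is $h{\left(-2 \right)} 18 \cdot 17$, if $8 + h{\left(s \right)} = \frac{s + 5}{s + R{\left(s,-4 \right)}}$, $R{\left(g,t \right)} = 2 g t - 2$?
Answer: $- \frac{4743}{2} \approx -2371.5$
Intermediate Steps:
$R{\left(g,t \right)} = -2 + 2 g t$ ($R{\left(g,t \right)} = 2 g t - 2 = -2 + 2 g t$)
$h{\left(s \right)} = -8 + \frac{5 + s}{-2 - 7 s}$ ($h{\left(s \right)} = -8 + \frac{s + 5}{s + \left(-2 + 2 s \left(-4\right)\right)} = -8 + \frac{5 + s}{s - \left(2 + 8 s\right)} = -8 + \frac{5 + s}{-2 - 7 s}$)
$h{\left(-2 \right)} 18 \cdot 17 = \frac{3 \left(7 + 19 \left(-2\right)\right)}{-2 - -14} \cdot 18 \cdot 17 = \frac{3 \left(7 - 38\right)}{-2 + 14} \cdot 18 \cdot 17 = 3 \cdot \frac{1}{12} \left(-31\right) 18 \cdot 17 = \left(- \frac{31}{4}\right) 18 \cdot 17 = \left(- \frac{279}{2}\right) 17 = - \frac{4743}{2}$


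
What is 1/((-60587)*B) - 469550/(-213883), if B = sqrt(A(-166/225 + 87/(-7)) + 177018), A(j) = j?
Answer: 469550/213883 - 15*sqrt(1951478291)/16890602173831 ≈ 2.1954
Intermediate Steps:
B = sqrt(1951478291)/105 (B = sqrt((-166/225 + 87/(-7)) + 177018) = sqrt((-166*1/225 + 87*(-1/7)) + 177018) = sqrt((-166/225 - 87/7) + 177018) = sqrt(-20737/1575 + 177018) = sqrt(278782613/1575) = sqrt(1951478291)/105 ≈ 420.72)
1/((-60587)*B) - 469550/(-213883) = 1/((-60587)*((sqrt(1951478291)/105))) - 469550/(-213883) = -15*sqrt(1951478291)/16890602173831 - 469550*(-1/213883) = -15*sqrt(1951478291)/16890602173831 + 469550/213883 = 469550/213883 - 15*sqrt(1951478291)/16890602173831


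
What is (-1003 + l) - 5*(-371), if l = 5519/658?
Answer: 566135/658 ≈ 860.39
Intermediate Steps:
l = 5519/658 (l = 5519*(1/658) = 5519/658 ≈ 8.3875)
(-1003 + l) - 5*(-371) = (-1003 + 5519/658) - 5*(-371) = -654455/658 + 1855 = 566135/658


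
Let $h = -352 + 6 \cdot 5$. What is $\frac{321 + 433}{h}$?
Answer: $- \frac{377}{161} \approx -2.3416$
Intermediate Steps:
$h = -322$ ($h = -352 + 30 = -322$)
$\frac{321 + 433}{h} = \frac{321 + 433}{-322} = 754 \left(- \frac{1}{322}\right) = - \frac{377}{161}$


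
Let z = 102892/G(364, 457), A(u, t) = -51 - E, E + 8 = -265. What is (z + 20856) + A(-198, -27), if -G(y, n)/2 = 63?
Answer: 1276468/63 ≈ 20261.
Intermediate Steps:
G(y, n) = -126 (G(y, n) = -2*63 = -126)
E = -273 (E = -8 - 265 = -273)
A(u, t) = 222 (A(u, t) = -51 - 1*(-273) = -51 + 273 = 222)
z = -51446/63 (z = 102892/(-126) = 102892*(-1/126) = -51446/63 ≈ -816.60)
(z + 20856) + A(-198, -27) = (-51446/63 + 20856) + 222 = 1262482/63 + 222 = 1276468/63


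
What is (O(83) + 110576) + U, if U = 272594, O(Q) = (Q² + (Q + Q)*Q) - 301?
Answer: 403536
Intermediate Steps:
O(Q) = -301 + 3*Q² (O(Q) = (Q² + (2*Q)*Q) - 301 = (Q² + 2*Q²) - 301 = 3*Q² - 301 = -301 + 3*Q²)
(O(83) + 110576) + U = ((-301 + 3*83²) + 110576) + 272594 = ((-301 + 3*6889) + 110576) + 272594 = ((-301 + 20667) + 110576) + 272594 = (20366 + 110576) + 272594 = 130942 + 272594 = 403536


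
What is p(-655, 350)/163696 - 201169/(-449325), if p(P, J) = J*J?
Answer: 21993218281/18388176300 ≈ 1.1961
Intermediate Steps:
p(P, J) = J**2
p(-655, 350)/163696 - 201169/(-449325) = 350**2/163696 - 201169/(-449325) = 122500*(1/163696) - 201169*(-1/449325) = 30625/40924 + 201169/449325 = 21993218281/18388176300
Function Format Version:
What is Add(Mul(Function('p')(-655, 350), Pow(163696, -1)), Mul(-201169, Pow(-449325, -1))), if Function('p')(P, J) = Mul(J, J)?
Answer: Rational(21993218281, 18388176300) ≈ 1.1961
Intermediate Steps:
Function('p')(P, J) = Pow(J, 2)
Add(Mul(Function('p')(-655, 350), Pow(163696, -1)), Mul(-201169, Pow(-449325, -1))) = Add(Mul(Pow(350, 2), Pow(163696, -1)), Mul(-201169, Pow(-449325, -1))) = Add(Mul(122500, Rational(1, 163696)), Mul(-201169, Rational(-1, 449325))) = Add(Rational(30625, 40924), Rational(201169, 449325)) = Rational(21993218281, 18388176300)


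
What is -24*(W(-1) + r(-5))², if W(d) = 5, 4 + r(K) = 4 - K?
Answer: -2400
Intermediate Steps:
r(K) = -K (r(K) = -4 + (4 - K) = -K)
-24*(W(-1) + r(-5))² = -24*(5 - 1*(-5))² = -24*(5 + 5)² = -24*10² = -24*100 = -2400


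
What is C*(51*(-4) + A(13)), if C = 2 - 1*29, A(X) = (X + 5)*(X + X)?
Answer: -7128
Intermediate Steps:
A(X) = 2*X*(5 + X) (A(X) = (5 + X)*(2*X) = 2*X*(5 + X))
C = -27 (C = 2 - 29 = -27)
C*(51*(-4) + A(13)) = -27*(51*(-4) + 2*13*(5 + 13)) = -27*(-204 + 2*13*18) = -27*(-204 + 468) = -27*264 = -7128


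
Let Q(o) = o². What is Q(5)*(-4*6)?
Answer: -600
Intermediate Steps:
Q(5)*(-4*6) = 5²*(-4*6) = 25*(-24) = -600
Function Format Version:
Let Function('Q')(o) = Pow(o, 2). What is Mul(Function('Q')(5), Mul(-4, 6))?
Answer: -600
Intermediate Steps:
Mul(Function('Q')(5), Mul(-4, 6)) = Mul(Pow(5, 2), Mul(-4, 6)) = Mul(25, -24) = -600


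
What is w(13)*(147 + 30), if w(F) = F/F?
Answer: 177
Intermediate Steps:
w(F) = 1
w(13)*(147 + 30) = 1*(147 + 30) = 1*177 = 177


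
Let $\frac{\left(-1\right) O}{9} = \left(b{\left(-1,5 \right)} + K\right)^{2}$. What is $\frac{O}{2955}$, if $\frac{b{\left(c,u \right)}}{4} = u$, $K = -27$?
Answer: $- \frac{147}{985} \approx -0.14924$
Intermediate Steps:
$b{\left(c,u \right)} = 4 u$
$O = -441$ ($O = - 9 \left(4 \cdot 5 - 27\right)^{2} = - 9 \left(20 - 27\right)^{2} = - 9 \left(-7\right)^{2} = \left(-9\right) 49 = -441$)
$\frac{O}{2955} = - \frac{441}{2955} = \left(-441\right) \frac{1}{2955} = - \frac{147}{985}$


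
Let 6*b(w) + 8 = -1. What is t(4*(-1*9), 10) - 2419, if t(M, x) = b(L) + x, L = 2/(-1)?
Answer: -4821/2 ≈ -2410.5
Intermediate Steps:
L = -2 (L = 2*(-1) = -2)
b(w) = -3/2 (b(w) = -4/3 + (⅙)*(-1) = -4/3 - ⅙ = -3/2)
t(M, x) = -3/2 + x
t(4*(-1*9), 10) - 2419 = (-3/2 + 10) - 2419 = 17/2 - 2419 = -4821/2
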